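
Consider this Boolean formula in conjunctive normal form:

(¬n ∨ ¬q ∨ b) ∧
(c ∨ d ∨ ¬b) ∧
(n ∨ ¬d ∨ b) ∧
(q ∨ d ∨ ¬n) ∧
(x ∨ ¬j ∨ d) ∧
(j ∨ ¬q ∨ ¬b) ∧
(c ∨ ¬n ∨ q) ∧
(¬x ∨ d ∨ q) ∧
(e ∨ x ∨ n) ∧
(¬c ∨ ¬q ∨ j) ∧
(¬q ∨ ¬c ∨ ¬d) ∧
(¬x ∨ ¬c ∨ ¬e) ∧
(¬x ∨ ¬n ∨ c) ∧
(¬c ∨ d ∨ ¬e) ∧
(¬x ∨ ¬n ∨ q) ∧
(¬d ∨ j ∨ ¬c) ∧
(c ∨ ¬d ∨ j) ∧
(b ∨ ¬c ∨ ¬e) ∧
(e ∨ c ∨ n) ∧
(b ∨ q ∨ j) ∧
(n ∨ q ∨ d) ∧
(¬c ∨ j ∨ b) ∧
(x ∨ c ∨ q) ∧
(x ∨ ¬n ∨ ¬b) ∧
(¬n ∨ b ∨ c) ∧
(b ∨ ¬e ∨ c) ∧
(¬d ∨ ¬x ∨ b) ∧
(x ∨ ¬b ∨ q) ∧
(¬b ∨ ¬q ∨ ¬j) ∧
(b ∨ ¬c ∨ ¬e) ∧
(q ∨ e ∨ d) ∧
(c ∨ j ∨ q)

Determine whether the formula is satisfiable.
Yes

Yes, the formula is satisfiable.

One satisfying assignment is: j=True, n=False, x=True, c=True, d=False, q=True, e=False, b=False

Verification: With this assignment, all 32 clauses evaluate to true.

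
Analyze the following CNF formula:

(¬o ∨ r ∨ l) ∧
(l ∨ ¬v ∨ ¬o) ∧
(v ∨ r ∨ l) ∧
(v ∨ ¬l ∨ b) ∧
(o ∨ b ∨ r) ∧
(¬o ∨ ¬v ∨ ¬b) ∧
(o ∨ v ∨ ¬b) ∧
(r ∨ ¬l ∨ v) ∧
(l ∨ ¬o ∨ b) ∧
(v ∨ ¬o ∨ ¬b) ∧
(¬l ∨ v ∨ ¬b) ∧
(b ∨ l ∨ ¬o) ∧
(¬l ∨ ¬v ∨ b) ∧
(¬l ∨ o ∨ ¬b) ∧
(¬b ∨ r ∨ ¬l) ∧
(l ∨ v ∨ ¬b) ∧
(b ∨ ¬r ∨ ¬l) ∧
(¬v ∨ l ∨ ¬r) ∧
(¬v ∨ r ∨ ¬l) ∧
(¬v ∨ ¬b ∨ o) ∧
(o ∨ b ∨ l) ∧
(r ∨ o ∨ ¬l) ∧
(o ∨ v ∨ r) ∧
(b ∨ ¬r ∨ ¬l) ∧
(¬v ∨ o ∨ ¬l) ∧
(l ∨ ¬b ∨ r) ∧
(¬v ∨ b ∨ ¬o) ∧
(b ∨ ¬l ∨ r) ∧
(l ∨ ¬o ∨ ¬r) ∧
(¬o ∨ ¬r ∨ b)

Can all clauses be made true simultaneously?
No

No, the formula is not satisfiable.

No assignment of truth values to the variables can make all 30 clauses true simultaneously.

The formula is UNSAT (unsatisfiable).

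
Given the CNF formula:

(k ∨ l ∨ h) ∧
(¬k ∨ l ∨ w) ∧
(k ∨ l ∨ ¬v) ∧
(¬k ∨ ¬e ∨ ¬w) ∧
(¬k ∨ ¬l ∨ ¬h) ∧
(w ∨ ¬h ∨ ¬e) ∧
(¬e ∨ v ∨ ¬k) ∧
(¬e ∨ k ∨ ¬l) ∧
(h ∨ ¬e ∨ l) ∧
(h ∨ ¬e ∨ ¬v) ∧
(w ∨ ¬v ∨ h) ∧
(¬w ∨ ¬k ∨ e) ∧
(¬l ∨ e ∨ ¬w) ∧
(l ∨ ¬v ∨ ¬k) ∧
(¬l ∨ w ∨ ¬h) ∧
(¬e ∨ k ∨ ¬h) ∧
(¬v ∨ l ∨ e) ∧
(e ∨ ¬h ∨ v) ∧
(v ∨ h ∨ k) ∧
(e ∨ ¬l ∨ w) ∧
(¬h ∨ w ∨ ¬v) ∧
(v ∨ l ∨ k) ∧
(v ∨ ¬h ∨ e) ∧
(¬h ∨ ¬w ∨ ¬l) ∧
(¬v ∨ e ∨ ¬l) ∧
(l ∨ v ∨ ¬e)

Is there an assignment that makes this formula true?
No

No, the formula is not satisfiable.

No assignment of truth values to the variables can make all 26 clauses true simultaneously.

The formula is UNSAT (unsatisfiable).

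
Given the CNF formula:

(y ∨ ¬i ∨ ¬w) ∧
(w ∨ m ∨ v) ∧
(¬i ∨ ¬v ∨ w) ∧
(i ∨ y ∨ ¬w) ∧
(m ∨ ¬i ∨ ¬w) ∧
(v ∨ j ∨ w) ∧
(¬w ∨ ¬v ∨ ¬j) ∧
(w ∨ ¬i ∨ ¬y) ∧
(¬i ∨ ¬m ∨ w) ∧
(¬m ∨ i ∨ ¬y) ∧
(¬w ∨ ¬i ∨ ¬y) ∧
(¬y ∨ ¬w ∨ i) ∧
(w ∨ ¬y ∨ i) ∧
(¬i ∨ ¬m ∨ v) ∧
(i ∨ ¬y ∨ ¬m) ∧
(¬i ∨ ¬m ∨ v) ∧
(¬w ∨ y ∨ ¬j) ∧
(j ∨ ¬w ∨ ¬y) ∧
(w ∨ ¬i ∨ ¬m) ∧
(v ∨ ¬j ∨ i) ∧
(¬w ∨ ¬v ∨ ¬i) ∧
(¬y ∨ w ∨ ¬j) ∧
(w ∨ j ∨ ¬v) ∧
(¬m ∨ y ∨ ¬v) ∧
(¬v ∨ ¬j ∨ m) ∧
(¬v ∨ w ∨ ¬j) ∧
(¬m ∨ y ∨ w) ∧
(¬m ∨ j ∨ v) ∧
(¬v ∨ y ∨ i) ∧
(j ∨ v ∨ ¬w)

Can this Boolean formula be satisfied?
No

No, the formula is not satisfiable.

No assignment of truth values to the variables can make all 30 clauses true simultaneously.

The formula is UNSAT (unsatisfiable).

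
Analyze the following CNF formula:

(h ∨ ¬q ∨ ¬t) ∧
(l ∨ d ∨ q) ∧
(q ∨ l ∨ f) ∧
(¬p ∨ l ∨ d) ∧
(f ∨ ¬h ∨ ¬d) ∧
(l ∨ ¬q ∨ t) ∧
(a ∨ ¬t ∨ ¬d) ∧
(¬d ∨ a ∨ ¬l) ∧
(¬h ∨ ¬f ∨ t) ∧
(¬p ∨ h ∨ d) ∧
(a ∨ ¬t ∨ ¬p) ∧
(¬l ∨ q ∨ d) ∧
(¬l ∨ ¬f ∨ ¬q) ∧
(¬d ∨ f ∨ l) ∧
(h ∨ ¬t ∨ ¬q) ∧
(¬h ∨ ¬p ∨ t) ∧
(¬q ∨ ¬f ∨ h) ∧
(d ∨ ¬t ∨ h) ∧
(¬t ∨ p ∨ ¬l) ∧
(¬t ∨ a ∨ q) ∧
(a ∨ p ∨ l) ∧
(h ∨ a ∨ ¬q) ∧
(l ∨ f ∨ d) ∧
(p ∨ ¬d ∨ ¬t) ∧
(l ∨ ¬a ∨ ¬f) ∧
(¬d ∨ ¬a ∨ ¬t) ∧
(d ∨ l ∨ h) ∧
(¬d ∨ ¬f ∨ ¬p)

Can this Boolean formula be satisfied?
Yes

Yes, the formula is satisfiable.

One satisfying assignment is: f=False, h=True, p=False, d=False, q=True, t=False, l=True, a=False

Verification: With this assignment, all 28 clauses evaluate to true.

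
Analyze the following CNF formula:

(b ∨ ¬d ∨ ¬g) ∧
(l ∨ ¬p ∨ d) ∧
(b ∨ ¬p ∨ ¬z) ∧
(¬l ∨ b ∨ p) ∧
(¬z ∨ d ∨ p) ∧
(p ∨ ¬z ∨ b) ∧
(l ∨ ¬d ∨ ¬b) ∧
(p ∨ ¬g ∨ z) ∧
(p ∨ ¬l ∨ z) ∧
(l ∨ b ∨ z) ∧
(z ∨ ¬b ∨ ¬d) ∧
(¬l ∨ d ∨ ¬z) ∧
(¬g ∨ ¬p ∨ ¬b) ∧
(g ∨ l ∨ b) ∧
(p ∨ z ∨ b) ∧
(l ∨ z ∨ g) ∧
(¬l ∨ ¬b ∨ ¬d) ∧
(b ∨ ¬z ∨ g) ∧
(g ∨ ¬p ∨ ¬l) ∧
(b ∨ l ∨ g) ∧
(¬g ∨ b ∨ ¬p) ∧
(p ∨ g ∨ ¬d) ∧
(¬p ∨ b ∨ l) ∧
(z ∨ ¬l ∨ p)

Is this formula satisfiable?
No

No, the formula is not satisfiable.

No assignment of truth values to the variables can make all 24 clauses true simultaneously.

The formula is UNSAT (unsatisfiable).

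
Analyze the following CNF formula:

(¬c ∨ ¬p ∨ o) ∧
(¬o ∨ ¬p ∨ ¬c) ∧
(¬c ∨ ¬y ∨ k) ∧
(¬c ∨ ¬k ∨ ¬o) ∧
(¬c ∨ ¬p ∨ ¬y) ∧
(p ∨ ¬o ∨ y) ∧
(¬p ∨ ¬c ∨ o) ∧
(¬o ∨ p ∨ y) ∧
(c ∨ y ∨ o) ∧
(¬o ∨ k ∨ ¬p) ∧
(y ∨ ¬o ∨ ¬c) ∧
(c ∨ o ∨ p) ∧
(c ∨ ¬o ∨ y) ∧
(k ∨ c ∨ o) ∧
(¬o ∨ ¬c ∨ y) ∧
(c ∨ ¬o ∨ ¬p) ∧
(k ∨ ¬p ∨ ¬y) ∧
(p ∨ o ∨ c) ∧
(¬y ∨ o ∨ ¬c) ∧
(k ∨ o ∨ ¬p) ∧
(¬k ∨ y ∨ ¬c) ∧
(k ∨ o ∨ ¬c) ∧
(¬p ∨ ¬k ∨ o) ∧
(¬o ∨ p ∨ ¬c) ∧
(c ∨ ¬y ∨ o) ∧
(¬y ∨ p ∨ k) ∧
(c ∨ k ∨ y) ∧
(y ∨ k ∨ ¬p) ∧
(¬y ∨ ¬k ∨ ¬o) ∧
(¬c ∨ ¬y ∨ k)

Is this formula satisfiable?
No

No, the formula is not satisfiable.

No assignment of truth values to the variables can make all 30 clauses true simultaneously.

The formula is UNSAT (unsatisfiable).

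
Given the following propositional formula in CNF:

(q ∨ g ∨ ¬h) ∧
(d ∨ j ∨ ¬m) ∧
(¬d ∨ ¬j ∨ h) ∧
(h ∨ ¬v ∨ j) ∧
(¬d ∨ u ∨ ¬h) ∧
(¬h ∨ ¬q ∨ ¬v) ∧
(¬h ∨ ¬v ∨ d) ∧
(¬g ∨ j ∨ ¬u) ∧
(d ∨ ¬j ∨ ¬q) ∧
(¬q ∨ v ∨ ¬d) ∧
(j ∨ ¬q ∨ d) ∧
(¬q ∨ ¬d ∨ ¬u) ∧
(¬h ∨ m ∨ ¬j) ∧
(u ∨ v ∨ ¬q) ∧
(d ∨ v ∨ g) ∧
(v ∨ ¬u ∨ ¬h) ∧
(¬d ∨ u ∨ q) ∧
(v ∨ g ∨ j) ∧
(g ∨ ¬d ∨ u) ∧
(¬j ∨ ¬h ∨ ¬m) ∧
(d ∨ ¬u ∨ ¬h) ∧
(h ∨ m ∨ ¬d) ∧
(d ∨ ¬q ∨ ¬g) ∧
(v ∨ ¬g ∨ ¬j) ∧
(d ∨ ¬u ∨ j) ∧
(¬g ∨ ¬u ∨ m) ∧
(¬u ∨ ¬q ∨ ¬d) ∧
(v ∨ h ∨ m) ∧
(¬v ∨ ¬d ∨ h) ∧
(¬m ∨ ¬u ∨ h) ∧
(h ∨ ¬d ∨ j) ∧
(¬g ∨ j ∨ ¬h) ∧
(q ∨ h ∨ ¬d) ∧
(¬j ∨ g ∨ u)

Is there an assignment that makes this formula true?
Yes

Yes, the formula is satisfiable.

One satisfying assignment is: j=True, m=False, g=True, h=False, v=True, d=False, u=False, q=False

Verification: With this assignment, all 34 clauses evaluate to true.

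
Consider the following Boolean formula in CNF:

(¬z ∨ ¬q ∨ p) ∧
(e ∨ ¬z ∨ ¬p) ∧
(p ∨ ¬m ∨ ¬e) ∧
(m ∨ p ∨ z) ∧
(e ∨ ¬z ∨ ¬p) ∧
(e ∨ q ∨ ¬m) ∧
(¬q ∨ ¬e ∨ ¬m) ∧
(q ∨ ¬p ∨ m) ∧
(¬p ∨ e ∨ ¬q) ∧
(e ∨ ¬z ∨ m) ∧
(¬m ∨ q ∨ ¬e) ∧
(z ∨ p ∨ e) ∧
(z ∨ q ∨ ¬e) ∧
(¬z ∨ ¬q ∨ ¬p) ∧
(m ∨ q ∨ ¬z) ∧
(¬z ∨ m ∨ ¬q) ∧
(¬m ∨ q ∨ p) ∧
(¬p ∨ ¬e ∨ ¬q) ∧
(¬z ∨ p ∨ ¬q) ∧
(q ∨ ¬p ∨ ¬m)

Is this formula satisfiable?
No

No, the formula is not satisfiable.

No assignment of truth values to the variables can make all 20 clauses true simultaneously.

The formula is UNSAT (unsatisfiable).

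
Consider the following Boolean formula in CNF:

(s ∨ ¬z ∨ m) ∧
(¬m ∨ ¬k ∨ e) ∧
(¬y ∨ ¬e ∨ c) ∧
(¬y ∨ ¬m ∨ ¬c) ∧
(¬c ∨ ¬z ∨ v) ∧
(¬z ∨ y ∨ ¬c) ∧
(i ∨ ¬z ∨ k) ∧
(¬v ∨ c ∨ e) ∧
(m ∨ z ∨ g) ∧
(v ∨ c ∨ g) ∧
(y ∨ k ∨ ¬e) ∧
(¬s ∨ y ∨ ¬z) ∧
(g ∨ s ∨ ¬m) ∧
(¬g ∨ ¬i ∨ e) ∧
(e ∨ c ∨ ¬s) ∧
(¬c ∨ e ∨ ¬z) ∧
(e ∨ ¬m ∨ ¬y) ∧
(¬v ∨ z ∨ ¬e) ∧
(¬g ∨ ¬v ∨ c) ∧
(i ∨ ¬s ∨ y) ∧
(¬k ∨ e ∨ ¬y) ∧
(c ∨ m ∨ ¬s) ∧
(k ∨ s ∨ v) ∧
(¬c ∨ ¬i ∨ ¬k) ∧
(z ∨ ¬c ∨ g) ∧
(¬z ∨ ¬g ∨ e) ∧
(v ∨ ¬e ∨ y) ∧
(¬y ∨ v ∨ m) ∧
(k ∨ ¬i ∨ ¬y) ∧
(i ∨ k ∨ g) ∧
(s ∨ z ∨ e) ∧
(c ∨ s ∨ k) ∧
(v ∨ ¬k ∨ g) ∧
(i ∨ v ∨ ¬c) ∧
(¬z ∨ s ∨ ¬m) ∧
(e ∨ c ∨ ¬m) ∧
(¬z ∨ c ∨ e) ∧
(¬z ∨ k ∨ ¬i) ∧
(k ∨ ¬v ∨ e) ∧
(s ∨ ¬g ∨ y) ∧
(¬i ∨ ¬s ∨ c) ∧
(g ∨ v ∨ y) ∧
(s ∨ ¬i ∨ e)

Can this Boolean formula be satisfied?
Yes

Yes, the formula is satisfiable.

One satisfying assignment is: s=True, v=True, i=False, m=False, e=True, c=True, y=True, z=True, k=True, g=False

Verification: With this assignment, all 43 clauses evaluate to true.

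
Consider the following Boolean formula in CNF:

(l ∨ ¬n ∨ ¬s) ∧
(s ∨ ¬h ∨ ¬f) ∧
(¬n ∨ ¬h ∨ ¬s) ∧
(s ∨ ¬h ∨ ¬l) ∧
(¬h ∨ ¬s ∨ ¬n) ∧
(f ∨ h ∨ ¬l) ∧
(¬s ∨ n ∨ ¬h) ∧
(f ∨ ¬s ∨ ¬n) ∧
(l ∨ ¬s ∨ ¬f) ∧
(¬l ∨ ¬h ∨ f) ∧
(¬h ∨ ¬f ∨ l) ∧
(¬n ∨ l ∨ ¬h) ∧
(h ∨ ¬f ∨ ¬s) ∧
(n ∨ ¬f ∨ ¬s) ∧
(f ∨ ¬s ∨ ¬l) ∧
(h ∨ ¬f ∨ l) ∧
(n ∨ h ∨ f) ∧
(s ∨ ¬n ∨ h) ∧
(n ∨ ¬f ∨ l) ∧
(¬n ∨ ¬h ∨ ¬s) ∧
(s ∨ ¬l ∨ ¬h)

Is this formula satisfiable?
Yes

Yes, the formula is satisfiable.

One satisfying assignment is: f=True, h=False, s=False, n=False, l=True

Verification: With this assignment, all 21 clauses evaluate to true.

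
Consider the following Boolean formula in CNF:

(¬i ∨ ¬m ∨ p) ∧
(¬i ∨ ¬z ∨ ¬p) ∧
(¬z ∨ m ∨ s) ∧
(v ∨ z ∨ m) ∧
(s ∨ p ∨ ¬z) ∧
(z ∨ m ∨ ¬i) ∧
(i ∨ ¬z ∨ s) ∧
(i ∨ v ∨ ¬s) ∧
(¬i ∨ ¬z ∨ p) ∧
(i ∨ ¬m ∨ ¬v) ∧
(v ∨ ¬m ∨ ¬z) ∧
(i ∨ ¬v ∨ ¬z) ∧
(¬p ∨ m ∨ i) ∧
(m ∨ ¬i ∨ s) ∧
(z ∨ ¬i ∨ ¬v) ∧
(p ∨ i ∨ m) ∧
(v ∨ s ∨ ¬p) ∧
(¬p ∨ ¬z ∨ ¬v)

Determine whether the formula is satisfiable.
Yes

Yes, the formula is satisfiable.

One satisfying assignment is: i=False, m=True, z=False, v=False, p=False, s=False

Verification: With this assignment, all 18 clauses evaluate to true.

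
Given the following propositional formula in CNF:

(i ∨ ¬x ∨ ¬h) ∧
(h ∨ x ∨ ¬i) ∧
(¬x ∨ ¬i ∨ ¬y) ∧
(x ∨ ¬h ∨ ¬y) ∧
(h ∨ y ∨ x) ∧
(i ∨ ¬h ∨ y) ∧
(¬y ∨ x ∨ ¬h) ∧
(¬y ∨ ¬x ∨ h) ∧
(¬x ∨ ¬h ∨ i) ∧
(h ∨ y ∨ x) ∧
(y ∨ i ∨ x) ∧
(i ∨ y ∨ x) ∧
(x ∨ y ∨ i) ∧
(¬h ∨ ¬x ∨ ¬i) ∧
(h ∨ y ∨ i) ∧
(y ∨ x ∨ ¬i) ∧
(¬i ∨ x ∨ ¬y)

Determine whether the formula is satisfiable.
Yes

Yes, the formula is satisfiable.

One satisfying assignment is: x=True, y=False, i=True, h=False

Verification: With this assignment, all 17 clauses evaluate to true.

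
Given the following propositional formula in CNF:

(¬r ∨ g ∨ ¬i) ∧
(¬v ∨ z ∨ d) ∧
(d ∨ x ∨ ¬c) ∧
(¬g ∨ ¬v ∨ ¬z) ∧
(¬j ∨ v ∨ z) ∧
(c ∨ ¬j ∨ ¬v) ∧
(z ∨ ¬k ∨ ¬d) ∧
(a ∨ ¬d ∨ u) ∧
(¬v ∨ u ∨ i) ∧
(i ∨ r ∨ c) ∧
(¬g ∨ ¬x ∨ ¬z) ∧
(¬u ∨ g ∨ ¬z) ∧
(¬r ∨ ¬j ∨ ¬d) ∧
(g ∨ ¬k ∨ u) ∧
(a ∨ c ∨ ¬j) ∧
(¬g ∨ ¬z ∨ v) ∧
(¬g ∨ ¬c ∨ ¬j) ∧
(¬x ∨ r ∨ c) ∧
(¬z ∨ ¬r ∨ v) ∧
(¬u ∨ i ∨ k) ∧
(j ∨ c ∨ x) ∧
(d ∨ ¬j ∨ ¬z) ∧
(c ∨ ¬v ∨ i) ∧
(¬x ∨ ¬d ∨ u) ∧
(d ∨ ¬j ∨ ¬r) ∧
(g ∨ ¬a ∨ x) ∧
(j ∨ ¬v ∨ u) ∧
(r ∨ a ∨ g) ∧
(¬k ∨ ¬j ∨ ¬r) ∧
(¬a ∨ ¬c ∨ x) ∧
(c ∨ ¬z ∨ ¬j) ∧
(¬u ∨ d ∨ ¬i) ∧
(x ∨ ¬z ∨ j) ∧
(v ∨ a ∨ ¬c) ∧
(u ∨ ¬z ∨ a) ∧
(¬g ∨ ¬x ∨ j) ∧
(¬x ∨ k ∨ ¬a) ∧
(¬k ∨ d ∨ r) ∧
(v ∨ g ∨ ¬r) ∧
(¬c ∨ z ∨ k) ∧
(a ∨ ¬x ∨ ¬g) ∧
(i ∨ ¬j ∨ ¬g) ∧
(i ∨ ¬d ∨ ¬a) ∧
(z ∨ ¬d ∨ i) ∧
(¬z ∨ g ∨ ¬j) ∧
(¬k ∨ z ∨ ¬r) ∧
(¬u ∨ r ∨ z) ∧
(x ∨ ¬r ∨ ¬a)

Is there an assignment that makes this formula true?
No

No, the formula is not satisfiable.

No assignment of truth values to the variables can make all 48 clauses true simultaneously.

The formula is UNSAT (unsatisfiable).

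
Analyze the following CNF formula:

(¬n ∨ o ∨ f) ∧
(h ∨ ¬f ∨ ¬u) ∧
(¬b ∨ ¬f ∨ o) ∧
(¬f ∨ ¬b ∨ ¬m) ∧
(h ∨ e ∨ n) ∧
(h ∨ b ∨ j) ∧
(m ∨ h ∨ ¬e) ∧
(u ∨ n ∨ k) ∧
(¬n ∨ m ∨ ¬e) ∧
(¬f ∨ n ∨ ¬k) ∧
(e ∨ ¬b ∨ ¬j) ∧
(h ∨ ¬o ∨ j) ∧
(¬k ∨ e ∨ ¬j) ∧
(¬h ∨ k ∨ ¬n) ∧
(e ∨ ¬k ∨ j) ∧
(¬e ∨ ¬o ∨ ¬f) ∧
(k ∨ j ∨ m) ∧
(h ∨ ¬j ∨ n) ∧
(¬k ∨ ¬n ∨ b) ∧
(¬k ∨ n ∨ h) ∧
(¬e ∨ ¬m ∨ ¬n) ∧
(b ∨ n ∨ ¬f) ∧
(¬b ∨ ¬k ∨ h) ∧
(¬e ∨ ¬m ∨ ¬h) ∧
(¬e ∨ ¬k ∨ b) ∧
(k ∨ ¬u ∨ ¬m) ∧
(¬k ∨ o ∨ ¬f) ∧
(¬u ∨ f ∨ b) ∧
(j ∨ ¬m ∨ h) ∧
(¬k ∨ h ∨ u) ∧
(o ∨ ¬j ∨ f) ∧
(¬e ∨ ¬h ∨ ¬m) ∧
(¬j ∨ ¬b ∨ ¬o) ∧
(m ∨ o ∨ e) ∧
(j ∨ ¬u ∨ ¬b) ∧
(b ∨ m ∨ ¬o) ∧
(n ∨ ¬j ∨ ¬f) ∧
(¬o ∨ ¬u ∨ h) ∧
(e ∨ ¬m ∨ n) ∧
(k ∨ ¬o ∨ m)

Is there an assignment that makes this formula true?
Yes

Yes, the formula is satisfiable.

One satisfying assignment is: j=True, b=False, o=False, n=True, k=False, h=False, m=True, f=True, u=False, e=False

Verification: With this assignment, all 40 clauses evaluate to true.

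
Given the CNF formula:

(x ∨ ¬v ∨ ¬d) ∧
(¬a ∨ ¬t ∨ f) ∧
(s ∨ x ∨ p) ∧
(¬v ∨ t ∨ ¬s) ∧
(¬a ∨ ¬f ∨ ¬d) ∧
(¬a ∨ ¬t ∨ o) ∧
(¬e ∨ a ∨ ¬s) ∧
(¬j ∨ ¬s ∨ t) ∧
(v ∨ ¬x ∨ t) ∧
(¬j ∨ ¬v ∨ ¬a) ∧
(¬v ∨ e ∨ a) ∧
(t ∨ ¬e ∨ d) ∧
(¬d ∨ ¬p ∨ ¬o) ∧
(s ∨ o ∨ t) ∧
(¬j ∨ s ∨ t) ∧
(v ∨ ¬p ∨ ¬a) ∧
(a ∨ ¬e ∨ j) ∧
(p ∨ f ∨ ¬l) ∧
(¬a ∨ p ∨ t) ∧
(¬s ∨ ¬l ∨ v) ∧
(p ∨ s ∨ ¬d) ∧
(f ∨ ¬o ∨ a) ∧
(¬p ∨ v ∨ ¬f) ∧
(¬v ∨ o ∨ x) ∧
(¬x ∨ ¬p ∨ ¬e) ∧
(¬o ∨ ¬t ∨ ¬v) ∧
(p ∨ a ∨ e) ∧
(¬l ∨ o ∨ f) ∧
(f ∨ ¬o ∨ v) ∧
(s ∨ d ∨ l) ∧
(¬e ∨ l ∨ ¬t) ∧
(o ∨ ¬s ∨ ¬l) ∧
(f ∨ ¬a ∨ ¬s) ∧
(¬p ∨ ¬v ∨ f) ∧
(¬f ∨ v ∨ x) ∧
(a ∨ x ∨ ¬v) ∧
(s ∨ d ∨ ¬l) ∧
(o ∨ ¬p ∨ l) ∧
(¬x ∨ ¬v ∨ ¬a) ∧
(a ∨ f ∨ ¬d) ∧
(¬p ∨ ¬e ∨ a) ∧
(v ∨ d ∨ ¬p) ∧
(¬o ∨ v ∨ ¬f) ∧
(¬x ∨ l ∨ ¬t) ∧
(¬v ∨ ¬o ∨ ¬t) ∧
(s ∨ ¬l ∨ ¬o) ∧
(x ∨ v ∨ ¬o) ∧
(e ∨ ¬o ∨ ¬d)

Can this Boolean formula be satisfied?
No

No, the formula is not satisfiable.

No assignment of truth values to the variables can make all 48 clauses true simultaneously.

The formula is UNSAT (unsatisfiable).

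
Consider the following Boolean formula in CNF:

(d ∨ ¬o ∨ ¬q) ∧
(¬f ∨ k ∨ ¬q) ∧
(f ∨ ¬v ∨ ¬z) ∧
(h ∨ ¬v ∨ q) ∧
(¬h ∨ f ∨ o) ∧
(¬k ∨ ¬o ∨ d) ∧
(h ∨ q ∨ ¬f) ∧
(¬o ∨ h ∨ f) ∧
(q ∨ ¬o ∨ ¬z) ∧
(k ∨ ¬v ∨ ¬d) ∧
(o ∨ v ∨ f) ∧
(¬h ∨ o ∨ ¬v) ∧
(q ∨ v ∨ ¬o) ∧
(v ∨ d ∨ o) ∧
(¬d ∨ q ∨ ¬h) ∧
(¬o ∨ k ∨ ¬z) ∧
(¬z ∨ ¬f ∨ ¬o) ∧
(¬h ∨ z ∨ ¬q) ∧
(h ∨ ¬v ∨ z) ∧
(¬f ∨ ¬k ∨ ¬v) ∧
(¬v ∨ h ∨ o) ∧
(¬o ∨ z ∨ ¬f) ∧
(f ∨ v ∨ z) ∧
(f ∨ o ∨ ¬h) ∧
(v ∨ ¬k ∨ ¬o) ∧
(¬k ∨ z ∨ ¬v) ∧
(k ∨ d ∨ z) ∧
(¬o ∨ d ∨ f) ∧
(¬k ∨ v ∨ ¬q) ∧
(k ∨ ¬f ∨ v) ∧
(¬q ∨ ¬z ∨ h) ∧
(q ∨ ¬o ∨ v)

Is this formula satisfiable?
No

No, the formula is not satisfiable.

No assignment of truth values to the variables can make all 32 clauses true simultaneously.

The formula is UNSAT (unsatisfiable).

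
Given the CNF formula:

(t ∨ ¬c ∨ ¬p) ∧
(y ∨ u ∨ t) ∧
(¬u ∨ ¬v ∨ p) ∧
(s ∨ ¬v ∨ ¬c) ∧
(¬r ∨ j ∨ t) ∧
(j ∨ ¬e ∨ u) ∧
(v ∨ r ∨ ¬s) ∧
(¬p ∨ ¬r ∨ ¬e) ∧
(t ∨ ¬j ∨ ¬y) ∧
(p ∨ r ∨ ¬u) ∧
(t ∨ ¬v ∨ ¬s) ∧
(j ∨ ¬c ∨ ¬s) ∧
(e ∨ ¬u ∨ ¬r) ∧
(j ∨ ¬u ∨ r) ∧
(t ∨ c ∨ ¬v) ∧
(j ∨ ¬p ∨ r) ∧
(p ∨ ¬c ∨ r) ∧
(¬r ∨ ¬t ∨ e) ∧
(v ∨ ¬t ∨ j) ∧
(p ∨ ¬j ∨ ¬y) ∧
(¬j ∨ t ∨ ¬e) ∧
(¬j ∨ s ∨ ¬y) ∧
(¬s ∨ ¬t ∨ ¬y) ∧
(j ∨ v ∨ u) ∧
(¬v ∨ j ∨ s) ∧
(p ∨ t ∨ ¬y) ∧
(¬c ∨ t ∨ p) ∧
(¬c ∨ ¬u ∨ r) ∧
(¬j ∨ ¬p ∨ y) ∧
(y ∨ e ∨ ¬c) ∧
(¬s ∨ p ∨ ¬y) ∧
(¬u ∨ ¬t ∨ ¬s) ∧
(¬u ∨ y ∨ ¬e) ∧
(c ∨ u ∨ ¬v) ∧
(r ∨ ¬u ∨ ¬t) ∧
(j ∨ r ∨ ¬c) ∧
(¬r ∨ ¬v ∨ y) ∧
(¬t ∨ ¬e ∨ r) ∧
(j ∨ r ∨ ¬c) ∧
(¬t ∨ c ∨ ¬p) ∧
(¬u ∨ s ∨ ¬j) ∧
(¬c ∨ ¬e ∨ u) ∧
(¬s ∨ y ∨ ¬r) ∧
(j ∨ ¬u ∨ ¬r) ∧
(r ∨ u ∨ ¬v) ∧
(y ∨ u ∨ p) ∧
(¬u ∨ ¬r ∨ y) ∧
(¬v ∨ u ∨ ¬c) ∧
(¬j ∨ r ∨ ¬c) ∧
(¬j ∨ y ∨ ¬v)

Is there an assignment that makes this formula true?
No

No, the formula is not satisfiable.

No assignment of truth values to the variables can make all 50 clauses true simultaneously.

The formula is UNSAT (unsatisfiable).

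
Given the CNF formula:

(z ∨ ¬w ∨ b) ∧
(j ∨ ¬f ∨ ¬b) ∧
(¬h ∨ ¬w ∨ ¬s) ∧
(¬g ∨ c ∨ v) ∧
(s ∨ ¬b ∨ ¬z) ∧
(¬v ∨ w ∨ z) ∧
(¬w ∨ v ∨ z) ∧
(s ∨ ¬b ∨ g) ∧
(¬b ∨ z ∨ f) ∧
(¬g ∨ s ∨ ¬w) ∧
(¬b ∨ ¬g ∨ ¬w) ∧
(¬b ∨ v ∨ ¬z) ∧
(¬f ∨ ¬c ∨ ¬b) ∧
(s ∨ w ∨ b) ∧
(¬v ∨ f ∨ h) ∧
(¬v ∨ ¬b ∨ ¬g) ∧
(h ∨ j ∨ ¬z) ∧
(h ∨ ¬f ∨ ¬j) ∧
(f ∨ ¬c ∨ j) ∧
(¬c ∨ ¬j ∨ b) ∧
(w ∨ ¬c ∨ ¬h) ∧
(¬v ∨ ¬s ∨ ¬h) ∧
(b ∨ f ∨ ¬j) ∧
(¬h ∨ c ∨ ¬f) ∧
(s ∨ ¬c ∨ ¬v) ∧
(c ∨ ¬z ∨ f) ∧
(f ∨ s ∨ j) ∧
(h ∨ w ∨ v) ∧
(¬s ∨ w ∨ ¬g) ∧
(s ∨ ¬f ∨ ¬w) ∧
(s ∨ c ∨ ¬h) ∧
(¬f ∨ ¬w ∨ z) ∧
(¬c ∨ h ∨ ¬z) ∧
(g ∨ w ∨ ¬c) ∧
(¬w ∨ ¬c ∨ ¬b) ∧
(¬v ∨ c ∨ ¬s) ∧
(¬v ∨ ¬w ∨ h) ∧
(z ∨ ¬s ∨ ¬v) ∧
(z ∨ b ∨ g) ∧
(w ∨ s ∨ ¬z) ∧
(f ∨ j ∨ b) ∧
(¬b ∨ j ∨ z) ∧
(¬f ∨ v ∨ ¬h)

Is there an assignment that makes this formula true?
No

No, the formula is not satisfiable.

No assignment of truth values to the variables can make all 43 clauses true simultaneously.

The formula is UNSAT (unsatisfiable).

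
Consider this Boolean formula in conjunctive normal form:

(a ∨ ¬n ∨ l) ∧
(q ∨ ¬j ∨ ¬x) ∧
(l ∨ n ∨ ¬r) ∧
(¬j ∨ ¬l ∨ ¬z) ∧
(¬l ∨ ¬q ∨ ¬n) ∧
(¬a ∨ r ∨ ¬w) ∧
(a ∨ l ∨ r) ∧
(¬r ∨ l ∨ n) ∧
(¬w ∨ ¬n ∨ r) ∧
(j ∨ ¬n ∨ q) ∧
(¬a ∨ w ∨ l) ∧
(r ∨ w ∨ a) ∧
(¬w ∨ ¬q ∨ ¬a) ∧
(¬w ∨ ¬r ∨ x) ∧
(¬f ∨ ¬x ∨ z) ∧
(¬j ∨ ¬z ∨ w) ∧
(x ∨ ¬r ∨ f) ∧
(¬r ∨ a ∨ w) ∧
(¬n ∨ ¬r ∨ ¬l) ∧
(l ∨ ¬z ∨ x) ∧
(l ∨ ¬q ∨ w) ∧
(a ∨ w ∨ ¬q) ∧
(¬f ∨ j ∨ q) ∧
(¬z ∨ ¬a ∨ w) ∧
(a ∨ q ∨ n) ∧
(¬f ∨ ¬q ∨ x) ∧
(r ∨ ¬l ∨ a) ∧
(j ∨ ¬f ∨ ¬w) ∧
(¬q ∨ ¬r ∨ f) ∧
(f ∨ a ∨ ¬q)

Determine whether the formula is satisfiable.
Yes

Yes, the formula is satisfiable.

One satisfying assignment is: n=False, f=False, q=False, x=False, r=False, l=True, w=False, a=True, z=False, j=False

Verification: With this assignment, all 30 clauses evaluate to true.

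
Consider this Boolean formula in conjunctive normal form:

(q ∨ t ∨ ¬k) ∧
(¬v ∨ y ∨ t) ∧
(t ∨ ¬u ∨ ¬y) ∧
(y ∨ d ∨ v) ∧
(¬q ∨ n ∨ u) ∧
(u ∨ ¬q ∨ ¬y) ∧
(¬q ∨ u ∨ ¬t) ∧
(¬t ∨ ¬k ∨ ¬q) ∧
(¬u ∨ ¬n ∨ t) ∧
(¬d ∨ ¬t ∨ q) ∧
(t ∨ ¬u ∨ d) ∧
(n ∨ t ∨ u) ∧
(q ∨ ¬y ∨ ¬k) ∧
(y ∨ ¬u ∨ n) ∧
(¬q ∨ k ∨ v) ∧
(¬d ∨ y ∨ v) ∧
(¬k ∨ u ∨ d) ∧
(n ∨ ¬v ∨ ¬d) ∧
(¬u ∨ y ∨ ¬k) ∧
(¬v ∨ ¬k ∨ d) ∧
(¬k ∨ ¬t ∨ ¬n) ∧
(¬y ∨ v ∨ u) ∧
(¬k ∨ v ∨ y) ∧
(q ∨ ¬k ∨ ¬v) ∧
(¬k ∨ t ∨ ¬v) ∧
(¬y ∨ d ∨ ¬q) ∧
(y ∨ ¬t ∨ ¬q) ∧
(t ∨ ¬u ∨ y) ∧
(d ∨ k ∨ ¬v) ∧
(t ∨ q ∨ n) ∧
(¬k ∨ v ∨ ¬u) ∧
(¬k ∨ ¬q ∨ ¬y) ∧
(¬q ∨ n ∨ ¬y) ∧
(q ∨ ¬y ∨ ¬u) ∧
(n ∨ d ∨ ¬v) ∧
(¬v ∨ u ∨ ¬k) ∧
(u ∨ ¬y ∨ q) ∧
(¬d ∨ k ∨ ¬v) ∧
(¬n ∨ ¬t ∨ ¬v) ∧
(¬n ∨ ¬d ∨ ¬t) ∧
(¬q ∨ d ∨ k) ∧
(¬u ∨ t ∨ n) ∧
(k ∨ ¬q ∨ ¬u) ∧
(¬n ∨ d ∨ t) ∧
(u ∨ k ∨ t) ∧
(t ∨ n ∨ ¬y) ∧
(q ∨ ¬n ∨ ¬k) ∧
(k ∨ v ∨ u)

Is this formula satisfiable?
No

No, the formula is not satisfiable.

No assignment of truth values to the variables can make all 48 clauses true simultaneously.

The formula is UNSAT (unsatisfiable).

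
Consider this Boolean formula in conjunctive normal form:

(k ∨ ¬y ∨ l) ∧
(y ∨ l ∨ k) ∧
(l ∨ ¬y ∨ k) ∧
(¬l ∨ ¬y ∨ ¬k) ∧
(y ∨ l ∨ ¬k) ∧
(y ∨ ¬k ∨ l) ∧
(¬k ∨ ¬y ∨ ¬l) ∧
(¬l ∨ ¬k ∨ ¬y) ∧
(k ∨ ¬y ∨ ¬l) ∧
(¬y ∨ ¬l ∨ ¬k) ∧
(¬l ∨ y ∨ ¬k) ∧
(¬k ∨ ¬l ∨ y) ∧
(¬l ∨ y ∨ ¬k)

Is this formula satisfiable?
Yes

Yes, the formula is satisfiable.

One satisfying assignment is: k=True, l=False, y=True

Verification: With this assignment, all 13 clauses evaluate to true.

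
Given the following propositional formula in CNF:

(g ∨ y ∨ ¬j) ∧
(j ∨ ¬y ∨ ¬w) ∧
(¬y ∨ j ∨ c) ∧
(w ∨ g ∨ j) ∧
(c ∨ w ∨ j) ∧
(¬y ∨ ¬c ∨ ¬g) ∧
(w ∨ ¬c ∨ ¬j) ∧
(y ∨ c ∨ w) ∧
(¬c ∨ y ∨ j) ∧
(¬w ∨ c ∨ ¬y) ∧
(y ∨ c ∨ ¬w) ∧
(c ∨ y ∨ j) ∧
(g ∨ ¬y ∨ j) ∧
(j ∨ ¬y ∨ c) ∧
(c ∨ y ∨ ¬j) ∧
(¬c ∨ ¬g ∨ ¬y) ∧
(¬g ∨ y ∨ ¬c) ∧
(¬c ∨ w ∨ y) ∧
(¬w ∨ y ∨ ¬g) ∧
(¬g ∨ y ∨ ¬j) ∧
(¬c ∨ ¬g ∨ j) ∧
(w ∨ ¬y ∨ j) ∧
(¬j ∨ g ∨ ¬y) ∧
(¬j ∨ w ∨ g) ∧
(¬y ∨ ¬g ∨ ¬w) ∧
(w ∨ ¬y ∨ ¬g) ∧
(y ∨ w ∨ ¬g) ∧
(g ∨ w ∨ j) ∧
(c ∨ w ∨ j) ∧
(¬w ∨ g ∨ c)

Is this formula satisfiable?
No

No, the formula is not satisfiable.

No assignment of truth values to the variables can make all 30 clauses true simultaneously.

The formula is UNSAT (unsatisfiable).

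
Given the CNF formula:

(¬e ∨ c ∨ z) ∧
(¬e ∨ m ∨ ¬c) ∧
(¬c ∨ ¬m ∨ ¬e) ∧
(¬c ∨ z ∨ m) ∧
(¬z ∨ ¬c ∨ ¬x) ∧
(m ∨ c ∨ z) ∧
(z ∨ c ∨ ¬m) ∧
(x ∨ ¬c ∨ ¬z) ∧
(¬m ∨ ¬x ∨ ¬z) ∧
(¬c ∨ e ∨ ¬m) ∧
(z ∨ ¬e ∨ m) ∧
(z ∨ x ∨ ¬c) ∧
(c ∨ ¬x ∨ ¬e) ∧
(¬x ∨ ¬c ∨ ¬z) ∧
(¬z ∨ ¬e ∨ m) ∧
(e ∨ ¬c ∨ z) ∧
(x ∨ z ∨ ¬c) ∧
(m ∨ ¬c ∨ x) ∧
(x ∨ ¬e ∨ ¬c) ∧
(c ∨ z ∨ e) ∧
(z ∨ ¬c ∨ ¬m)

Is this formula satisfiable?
Yes

Yes, the formula is satisfiable.

One satisfying assignment is: c=False, z=True, m=False, e=False, x=True

Verification: With this assignment, all 21 clauses evaluate to true.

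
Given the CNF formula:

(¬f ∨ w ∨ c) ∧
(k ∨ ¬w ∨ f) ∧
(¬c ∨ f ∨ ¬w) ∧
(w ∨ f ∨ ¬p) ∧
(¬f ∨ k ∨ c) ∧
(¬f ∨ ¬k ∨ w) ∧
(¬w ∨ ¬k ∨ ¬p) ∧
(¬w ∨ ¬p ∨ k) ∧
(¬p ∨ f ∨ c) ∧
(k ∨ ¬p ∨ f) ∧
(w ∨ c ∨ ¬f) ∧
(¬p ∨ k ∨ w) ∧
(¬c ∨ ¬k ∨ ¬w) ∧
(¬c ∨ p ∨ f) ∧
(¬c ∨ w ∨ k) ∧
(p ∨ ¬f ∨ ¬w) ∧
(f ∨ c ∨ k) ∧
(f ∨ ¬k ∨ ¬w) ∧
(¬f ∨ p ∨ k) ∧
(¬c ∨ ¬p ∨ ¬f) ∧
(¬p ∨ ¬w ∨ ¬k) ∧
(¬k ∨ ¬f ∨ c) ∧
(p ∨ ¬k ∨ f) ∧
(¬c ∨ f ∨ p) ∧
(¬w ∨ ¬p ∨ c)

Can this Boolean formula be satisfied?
No

No, the formula is not satisfiable.

No assignment of truth values to the variables can make all 25 clauses true simultaneously.

The formula is UNSAT (unsatisfiable).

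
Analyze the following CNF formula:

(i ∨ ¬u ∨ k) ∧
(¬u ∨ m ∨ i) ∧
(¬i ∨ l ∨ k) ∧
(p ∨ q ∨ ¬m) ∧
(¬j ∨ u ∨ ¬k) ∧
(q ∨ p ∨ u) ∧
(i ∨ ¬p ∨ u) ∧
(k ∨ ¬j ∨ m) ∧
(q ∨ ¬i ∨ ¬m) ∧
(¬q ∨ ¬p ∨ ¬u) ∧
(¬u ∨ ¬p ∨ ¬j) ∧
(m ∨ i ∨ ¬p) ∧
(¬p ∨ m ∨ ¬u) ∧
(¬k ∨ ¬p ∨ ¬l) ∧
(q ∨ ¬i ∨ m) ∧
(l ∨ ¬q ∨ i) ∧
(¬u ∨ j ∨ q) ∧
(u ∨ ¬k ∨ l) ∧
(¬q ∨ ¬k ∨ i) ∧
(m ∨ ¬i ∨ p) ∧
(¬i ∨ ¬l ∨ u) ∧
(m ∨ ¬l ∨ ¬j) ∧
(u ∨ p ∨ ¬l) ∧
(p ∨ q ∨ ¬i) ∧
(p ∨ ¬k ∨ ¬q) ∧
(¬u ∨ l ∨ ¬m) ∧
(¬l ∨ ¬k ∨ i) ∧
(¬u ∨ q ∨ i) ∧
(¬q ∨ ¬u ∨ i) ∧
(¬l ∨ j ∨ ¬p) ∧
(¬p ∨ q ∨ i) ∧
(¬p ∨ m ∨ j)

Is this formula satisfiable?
Yes

Yes, the formula is satisfiable.

One satisfying assignment is: u=True, l=True, p=False, q=True, m=True, j=False, i=True, k=False

Verification: With this assignment, all 32 clauses evaluate to true.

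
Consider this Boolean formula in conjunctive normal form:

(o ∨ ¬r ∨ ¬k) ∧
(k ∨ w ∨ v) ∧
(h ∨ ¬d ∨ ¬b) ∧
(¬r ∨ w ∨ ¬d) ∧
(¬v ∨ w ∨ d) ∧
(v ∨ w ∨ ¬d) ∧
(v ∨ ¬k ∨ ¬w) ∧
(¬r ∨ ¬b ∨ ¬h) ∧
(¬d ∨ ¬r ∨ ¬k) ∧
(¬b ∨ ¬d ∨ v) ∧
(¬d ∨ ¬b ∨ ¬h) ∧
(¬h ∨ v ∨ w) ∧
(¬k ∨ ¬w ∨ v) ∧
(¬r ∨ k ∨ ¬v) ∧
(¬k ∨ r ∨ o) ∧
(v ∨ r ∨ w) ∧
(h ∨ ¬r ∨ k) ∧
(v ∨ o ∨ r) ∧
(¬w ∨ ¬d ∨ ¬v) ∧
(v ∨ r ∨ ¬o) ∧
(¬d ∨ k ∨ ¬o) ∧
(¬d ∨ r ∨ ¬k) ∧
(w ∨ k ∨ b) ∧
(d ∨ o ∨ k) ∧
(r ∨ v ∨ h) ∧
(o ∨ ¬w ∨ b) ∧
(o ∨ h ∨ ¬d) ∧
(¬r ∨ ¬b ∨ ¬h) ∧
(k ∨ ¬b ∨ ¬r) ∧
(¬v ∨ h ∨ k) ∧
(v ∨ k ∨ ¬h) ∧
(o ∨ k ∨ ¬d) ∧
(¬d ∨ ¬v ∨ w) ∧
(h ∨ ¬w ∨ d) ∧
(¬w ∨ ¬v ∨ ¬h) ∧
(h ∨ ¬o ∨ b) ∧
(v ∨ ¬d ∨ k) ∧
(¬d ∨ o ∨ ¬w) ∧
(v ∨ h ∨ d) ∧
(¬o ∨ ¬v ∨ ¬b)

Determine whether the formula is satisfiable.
No

No, the formula is not satisfiable.

No assignment of truth values to the variables can make all 40 clauses true simultaneously.

The formula is UNSAT (unsatisfiable).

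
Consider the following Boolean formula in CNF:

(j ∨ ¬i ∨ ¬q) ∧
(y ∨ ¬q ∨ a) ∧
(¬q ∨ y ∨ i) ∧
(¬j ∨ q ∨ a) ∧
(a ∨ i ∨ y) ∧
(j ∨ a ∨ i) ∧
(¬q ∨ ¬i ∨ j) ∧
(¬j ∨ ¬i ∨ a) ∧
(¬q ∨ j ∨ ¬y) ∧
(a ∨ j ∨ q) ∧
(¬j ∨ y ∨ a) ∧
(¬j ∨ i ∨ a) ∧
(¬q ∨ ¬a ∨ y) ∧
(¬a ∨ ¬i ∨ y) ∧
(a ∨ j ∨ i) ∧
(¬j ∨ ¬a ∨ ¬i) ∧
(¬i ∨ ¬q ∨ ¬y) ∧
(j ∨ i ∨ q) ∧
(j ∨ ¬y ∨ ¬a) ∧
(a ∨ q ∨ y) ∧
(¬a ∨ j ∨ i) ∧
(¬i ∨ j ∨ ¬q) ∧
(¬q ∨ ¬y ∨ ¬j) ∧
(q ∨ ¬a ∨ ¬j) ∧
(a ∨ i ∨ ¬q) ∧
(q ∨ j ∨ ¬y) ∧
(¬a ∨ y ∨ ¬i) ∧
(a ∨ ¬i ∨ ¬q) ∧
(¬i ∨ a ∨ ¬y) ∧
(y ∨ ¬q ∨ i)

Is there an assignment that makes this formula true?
No

No, the formula is not satisfiable.

No assignment of truth values to the variables can make all 30 clauses true simultaneously.

The formula is UNSAT (unsatisfiable).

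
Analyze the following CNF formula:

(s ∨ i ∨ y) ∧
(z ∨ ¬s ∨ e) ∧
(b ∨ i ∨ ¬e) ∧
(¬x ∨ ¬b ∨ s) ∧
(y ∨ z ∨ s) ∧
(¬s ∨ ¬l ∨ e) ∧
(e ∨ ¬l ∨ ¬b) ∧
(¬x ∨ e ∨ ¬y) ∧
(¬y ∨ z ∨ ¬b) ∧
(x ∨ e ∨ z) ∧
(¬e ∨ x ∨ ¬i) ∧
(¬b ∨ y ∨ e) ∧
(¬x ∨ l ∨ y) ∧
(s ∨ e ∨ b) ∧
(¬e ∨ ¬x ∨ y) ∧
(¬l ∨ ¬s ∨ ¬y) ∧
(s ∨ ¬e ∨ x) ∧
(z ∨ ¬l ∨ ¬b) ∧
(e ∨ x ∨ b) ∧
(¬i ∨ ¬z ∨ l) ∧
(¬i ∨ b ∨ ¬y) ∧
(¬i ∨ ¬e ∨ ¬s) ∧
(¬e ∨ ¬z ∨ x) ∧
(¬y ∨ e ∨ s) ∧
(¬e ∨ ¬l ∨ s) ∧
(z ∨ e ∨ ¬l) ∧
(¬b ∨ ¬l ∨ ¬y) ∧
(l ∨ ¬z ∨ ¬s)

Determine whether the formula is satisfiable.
Yes

Yes, the formula is satisfiable.

One satisfying assignment is: l=False, s=True, b=True, e=True, y=False, x=False, z=False, i=False

Verification: With this assignment, all 28 clauses evaluate to true.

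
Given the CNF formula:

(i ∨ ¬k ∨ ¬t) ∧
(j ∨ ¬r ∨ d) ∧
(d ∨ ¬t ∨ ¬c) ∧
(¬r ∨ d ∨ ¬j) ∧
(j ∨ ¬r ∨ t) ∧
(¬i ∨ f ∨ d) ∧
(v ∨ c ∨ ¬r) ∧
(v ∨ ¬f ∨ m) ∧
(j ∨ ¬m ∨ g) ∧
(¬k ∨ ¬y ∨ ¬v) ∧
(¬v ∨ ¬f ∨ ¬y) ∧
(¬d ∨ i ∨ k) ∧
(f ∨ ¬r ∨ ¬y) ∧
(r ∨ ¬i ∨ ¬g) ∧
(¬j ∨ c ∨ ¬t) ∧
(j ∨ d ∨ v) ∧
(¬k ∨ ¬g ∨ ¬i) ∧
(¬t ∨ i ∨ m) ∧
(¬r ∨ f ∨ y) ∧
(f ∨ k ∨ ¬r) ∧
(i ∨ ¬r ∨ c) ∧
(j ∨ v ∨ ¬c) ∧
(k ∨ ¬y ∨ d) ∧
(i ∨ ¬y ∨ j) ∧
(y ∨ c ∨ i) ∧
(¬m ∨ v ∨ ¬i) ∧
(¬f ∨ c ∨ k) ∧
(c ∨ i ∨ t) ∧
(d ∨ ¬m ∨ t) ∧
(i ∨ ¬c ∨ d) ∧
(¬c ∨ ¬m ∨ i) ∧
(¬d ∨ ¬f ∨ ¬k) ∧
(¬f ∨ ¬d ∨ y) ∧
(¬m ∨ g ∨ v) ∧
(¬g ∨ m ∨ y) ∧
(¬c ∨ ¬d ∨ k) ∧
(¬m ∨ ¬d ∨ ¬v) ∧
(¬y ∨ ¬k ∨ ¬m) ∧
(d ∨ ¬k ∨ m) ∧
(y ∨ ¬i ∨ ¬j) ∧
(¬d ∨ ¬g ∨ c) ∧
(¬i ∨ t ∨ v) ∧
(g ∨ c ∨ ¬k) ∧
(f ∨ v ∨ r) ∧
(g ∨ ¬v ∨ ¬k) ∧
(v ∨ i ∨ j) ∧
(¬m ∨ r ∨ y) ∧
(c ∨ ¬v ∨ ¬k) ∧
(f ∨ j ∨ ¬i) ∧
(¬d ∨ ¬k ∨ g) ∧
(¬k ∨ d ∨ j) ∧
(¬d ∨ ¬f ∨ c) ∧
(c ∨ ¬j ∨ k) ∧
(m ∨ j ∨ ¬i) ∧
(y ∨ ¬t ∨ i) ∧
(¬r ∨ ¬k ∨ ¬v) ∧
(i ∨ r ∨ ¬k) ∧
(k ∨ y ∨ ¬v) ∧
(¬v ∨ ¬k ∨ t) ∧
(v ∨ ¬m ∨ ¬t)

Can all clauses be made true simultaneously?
No

No, the formula is not satisfiable.

No assignment of truth values to the variables can make all 60 clauses true simultaneously.

The formula is UNSAT (unsatisfiable).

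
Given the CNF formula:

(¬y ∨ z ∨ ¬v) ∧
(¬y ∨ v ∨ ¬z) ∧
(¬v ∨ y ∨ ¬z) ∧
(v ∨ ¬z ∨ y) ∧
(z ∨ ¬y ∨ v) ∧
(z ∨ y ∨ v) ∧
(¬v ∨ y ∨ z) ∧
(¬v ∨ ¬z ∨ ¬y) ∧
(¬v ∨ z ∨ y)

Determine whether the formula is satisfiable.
No

No, the formula is not satisfiable.

No assignment of truth values to the variables can make all 9 clauses true simultaneously.

The formula is UNSAT (unsatisfiable).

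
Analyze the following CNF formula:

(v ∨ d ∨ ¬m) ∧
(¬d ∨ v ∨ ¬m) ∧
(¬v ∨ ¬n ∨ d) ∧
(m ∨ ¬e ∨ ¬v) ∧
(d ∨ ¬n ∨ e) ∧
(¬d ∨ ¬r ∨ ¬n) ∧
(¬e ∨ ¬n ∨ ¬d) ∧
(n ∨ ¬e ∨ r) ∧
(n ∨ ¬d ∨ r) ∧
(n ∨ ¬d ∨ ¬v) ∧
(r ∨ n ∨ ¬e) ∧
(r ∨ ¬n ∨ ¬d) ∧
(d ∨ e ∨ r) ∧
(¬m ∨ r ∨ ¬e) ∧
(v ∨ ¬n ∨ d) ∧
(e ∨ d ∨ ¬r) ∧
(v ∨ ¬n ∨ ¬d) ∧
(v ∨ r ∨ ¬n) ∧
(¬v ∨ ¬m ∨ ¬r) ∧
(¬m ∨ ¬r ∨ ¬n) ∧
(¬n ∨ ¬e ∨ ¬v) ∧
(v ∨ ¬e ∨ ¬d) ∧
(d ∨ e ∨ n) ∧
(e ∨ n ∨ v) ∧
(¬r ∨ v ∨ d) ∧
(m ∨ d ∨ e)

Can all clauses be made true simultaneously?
No

No, the formula is not satisfiable.

No assignment of truth values to the variables can make all 26 clauses true simultaneously.

The formula is UNSAT (unsatisfiable).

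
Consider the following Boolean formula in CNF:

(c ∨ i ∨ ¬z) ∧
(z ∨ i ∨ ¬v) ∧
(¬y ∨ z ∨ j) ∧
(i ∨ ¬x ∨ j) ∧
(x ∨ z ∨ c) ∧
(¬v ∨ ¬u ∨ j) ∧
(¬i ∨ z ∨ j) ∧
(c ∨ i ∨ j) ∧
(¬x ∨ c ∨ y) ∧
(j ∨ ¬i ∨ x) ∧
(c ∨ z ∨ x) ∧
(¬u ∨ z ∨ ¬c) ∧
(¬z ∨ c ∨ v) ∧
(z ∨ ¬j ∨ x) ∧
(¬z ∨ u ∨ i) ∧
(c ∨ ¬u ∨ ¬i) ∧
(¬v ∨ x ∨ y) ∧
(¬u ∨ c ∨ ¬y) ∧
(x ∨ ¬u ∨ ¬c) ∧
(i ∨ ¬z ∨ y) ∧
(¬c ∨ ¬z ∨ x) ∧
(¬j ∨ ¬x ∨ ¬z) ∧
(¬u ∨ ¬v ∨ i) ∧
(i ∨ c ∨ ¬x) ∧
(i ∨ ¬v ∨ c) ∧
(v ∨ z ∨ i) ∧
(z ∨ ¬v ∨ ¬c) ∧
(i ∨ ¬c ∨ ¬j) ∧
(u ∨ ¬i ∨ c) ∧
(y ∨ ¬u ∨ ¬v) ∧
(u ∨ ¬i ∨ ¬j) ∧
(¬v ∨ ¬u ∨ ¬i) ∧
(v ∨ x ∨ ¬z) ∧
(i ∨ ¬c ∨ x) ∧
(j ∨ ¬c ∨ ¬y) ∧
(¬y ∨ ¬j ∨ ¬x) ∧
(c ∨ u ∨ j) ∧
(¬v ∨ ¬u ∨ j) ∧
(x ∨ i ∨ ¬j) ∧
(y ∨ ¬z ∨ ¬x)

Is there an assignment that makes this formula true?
No

No, the formula is not satisfiable.

No assignment of truth values to the variables can make all 40 clauses true simultaneously.

The formula is UNSAT (unsatisfiable).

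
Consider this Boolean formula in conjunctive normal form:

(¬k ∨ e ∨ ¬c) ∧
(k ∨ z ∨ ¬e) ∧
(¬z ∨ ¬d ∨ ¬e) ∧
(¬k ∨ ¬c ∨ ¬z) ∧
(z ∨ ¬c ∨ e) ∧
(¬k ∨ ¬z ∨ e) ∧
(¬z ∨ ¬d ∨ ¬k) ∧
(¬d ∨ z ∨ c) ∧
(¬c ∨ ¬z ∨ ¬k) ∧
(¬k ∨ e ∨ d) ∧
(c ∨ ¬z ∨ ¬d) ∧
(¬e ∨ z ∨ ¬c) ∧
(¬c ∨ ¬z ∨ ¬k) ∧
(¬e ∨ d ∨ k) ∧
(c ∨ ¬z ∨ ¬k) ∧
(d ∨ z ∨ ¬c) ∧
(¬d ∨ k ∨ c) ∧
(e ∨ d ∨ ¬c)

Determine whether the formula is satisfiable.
Yes

Yes, the formula is satisfiable.

One satisfying assignment is: d=False, z=False, e=False, k=False, c=False

Verification: With this assignment, all 18 clauses evaluate to true.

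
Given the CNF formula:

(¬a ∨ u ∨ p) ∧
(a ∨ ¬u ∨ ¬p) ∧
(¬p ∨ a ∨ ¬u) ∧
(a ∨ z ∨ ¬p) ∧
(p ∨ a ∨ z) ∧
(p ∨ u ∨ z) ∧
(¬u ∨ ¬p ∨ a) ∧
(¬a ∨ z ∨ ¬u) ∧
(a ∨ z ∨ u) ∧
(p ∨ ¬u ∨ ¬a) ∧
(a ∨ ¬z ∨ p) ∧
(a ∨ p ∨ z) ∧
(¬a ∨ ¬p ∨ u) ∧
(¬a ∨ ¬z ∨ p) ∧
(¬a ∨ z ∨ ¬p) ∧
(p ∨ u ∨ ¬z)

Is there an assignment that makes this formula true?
Yes

Yes, the formula is satisfiable.

One satisfying assignment is: a=False, z=True, p=True, u=False

Verification: With this assignment, all 16 clauses evaluate to true.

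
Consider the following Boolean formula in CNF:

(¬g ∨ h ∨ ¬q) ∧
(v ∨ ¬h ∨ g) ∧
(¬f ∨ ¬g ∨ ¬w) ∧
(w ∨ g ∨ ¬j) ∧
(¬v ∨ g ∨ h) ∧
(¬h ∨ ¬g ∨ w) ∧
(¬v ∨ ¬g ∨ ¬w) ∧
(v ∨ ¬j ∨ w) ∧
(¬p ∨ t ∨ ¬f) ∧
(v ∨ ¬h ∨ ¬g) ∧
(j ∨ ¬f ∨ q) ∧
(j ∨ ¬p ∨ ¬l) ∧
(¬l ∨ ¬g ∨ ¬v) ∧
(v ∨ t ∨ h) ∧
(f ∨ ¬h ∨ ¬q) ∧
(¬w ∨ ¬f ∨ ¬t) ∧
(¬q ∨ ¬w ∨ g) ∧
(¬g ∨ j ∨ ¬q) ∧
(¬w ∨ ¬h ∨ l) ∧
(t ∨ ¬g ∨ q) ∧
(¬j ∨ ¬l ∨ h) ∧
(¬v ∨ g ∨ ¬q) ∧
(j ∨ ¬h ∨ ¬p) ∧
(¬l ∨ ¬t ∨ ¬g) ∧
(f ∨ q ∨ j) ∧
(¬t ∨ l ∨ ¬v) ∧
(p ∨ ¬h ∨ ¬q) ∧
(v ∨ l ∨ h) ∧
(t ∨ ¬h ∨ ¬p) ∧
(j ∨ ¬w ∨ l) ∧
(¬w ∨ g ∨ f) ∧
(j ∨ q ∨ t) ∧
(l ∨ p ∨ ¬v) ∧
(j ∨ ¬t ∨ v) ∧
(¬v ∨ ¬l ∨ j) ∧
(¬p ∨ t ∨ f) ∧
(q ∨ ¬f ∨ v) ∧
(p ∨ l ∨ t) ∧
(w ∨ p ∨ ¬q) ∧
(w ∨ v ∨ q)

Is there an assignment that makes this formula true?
Yes

Yes, the formula is satisfiable.

One satisfying assignment is: t=False, g=False, h=True, p=False, j=True, v=True, w=True, l=True, f=True, q=False

Verification: With this assignment, all 40 clauses evaluate to true.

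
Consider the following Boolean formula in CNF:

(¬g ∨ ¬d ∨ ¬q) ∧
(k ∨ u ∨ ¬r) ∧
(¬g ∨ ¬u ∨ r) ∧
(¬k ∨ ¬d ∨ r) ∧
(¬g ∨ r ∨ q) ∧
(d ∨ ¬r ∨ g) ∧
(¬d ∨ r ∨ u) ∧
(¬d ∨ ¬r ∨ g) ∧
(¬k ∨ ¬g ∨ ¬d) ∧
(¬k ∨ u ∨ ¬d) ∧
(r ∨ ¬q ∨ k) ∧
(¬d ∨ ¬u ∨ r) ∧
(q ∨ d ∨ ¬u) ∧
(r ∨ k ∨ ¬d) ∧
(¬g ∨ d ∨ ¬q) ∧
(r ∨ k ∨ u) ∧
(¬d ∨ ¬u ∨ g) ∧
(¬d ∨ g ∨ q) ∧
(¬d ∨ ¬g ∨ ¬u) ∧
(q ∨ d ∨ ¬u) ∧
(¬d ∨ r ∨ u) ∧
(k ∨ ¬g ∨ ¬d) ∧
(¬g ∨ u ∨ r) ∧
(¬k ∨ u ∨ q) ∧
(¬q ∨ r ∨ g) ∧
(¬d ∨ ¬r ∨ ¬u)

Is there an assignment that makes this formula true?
No

No, the formula is not satisfiable.

No assignment of truth values to the variables can make all 26 clauses true simultaneously.

The formula is UNSAT (unsatisfiable).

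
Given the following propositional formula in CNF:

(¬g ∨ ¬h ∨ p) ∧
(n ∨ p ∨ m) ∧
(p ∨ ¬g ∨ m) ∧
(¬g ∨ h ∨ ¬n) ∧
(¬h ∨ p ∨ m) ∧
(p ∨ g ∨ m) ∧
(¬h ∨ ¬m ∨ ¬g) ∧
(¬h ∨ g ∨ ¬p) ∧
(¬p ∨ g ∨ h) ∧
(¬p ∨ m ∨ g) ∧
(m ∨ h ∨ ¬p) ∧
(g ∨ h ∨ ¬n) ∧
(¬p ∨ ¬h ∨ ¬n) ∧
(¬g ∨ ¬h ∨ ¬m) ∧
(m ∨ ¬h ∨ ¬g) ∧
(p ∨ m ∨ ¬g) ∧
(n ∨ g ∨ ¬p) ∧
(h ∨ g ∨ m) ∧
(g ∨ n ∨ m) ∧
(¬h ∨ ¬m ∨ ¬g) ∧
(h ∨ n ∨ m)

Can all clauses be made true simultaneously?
Yes

Yes, the formula is satisfiable.

One satisfying assignment is: g=False, p=False, h=False, n=False, m=True

Verification: With this assignment, all 21 clauses evaluate to true.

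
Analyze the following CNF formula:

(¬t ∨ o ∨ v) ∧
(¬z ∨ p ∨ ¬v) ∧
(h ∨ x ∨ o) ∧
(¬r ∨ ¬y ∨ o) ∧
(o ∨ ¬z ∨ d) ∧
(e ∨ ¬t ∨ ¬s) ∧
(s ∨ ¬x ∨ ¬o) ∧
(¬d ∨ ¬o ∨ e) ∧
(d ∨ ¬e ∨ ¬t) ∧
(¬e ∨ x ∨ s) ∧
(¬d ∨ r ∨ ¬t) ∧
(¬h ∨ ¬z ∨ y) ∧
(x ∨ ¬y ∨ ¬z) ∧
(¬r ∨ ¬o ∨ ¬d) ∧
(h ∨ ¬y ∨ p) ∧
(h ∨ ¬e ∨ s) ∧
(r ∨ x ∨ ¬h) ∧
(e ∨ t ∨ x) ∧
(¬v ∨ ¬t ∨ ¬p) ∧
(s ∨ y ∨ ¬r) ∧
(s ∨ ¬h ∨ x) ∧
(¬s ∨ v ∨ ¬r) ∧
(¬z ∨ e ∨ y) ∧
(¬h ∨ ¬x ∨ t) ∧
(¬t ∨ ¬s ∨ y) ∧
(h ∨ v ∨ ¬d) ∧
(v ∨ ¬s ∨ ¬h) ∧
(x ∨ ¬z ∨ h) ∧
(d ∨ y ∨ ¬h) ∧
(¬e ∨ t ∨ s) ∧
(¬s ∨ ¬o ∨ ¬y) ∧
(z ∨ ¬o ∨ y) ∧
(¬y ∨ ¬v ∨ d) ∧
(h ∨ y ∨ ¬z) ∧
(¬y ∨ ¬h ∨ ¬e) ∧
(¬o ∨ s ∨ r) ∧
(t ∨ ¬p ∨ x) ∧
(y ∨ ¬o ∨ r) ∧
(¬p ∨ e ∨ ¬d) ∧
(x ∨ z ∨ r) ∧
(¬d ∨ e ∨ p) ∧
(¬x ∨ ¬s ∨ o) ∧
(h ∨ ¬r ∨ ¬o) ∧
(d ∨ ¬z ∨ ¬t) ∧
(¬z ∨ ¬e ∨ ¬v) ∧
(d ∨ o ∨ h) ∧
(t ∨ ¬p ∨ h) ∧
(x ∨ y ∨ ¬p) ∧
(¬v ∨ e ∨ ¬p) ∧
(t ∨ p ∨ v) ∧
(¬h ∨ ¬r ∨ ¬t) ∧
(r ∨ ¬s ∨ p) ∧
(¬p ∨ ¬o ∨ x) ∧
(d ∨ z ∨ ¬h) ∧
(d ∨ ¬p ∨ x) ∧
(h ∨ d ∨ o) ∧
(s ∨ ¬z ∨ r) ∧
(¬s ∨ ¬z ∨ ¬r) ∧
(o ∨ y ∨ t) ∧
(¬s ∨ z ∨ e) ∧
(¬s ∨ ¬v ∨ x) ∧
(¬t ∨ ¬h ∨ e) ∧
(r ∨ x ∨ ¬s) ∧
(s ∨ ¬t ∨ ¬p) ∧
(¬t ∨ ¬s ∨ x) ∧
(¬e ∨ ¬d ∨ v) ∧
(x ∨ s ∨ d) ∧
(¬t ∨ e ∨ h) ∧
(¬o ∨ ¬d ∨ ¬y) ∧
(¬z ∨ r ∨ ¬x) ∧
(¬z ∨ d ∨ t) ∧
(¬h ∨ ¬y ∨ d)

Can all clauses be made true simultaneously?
No

No, the formula is not satisfiable.

No assignment of truth values to the variables can make all 72 clauses true simultaneously.

The formula is UNSAT (unsatisfiable).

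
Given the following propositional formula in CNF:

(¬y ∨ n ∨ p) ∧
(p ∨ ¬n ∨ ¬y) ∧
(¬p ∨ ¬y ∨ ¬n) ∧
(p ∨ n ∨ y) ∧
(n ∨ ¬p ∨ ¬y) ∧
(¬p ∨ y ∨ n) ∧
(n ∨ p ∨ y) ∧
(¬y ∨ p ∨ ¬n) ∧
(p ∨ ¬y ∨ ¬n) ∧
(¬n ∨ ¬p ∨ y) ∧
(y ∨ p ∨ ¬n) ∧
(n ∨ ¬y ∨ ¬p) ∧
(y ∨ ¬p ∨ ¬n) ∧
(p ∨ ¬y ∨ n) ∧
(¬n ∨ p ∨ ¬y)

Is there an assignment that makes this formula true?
No

No, the formula is not satisfiable.

No assignment of truth values to the variables can make all 15 clauses true simultaneously.

The formula is UNSAT (unsatisfiable).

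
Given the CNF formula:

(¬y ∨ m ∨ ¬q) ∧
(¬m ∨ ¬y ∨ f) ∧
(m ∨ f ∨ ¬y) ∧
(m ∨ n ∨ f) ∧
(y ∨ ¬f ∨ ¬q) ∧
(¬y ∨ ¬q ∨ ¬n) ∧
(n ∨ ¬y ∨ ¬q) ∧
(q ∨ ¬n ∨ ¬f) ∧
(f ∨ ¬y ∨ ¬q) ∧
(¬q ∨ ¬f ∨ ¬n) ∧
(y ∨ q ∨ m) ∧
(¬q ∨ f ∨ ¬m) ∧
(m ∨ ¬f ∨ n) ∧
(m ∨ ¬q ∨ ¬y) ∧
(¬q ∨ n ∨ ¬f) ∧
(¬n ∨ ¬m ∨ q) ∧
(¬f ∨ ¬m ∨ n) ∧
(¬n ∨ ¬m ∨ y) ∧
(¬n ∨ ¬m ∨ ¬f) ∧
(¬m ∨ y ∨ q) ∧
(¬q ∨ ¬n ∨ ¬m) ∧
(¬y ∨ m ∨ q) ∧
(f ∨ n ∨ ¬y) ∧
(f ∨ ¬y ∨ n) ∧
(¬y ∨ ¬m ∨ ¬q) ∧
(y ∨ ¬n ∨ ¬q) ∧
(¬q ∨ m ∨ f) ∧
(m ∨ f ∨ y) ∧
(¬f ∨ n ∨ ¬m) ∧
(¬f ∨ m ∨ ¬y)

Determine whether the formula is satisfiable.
No

No, the formula is not satisfiable.

No assignment of truth values to the variables can make all 30 clauses true simultaneously.

The formula is UNSAT (unsatisfiable).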